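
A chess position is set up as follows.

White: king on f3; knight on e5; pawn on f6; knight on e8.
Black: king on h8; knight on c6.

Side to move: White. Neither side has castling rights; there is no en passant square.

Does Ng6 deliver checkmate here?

After Ng6: black king on h8; in check: yes, from the white knight on g6.
Black has 2 legal replies: Kg8, Kh7.
In check but a legal move exists → not checkmate.

no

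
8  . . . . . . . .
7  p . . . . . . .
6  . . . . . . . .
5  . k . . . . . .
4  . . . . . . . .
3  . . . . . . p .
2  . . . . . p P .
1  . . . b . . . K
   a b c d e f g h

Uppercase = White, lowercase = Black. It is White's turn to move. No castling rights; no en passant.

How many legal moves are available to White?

White to move; king on h1.
In check: no.
Legal moves: none.
Count: 0.

0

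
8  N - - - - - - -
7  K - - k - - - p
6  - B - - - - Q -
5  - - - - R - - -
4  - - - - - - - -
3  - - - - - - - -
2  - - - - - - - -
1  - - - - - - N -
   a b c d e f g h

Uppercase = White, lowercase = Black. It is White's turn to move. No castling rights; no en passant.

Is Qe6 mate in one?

After Qe6: black king on d7; in check: yes, from the white queen on e6.
King squares — c6: attacked by Qe6; d6: attacked by Qe6; e6: attacked by Re5; c7: attacked by Bb6; e7: attacked by Qe6; c8: attacked by Qe6; d8: attacked by Bb6; e8: attacked by Qe6.
Black has no legal moves → checkmate.

yes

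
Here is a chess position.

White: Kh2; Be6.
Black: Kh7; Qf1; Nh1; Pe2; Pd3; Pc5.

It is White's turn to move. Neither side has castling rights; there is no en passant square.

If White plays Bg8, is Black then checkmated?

After Bg8: black king on h7; in check: yes, from the white bishop on g8.
Black has 5 legal replies: Kh8, Kxg8, Kg7, Kh6, Kg6.
In check but a legal move exists → not checkmate.

no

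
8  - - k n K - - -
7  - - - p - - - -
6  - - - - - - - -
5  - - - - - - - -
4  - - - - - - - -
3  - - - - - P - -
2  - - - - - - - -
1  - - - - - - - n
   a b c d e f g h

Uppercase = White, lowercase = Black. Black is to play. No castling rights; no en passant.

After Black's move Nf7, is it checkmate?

After Nf7: white king on e8; in check: no.
White is not in check, so this cannot be checkmate.

no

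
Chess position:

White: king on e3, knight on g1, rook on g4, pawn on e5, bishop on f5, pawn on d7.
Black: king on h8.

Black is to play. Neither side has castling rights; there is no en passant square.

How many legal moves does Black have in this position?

0

Black to move; king on h8.
In check: no.
Legal moves: none.
Count: 0.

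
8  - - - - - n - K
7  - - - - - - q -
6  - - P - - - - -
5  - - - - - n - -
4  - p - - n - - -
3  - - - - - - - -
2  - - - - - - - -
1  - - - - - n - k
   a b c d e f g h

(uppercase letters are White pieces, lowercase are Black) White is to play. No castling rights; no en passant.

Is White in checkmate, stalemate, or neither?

White to move; white king on h8.
In check: yes, from the black queen on g7.
King squares — g7: attacked by Nf5; h7: attacked by Qg7; g8: attacked by Qg7.
Legal moves for White: none.
In check with no legal moves → checkmate.

checkmate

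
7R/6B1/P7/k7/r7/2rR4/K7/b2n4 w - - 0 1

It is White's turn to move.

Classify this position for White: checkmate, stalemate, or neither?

White to move; white king on a2.
In check: yes, from the black rook on a4.
King squares — a1: attacked by Ra4; b1: available; b2: attacked by Ba1; a3: attacked by Rc3; b3: attacked by Rc3.
Legal moves for White: Kb1.
White is in check but has 1 legal move → neither.

neither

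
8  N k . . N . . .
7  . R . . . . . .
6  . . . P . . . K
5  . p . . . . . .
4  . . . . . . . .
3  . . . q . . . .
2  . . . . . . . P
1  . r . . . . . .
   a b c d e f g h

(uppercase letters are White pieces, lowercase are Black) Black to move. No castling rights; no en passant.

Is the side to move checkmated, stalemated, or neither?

neither

Black to move; black king on b8.
In check: yes, from the white rook on b7.
King squares — a7: attacked by Rb7; b7: available; c7: attacked by Pd6; a8: available; c8: available.
Legal moves for Black: Kc8, Kxa8, Kxb7.
Black is in check but has 3 legal moves → neither.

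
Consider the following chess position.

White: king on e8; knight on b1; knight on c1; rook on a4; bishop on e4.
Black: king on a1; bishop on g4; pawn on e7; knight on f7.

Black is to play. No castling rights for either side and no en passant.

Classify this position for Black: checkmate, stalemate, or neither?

Black to move; black king on a1.
In check: yes, from the white rook on a4.
King squares — b1: attacked by Be4; a2: attacked by Nc1; b2: available.
Legal moves for Black: Kb2.
Black is in check but has 1 legal move → neither.

neither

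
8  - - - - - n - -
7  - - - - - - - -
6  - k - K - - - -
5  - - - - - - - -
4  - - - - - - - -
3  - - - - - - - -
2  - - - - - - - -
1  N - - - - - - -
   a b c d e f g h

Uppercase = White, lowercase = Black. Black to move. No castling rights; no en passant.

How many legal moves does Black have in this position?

9

Black to move; king on b6.
In check: no.
Legal moves: Nh7, Nd7, Ng6, Ne6, Kb7, Ka7, Ka6, Kb5, Ka5.
Count: 9.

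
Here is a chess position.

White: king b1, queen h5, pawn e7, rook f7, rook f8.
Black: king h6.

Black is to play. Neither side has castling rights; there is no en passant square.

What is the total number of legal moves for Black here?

Black to move; king on h6.
In check: yes, from the white queen on h5.
Legal moves: Kxh5.
Count: 1.

1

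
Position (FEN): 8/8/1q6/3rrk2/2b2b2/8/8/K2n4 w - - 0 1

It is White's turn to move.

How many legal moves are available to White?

White to move; king on a1.
In check: no.
Legal moves: none.
Count: 0.

0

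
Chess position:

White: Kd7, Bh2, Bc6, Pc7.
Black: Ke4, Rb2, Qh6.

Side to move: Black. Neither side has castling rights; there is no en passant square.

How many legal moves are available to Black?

5

Black to move; king on e4.
In check: yes, from the white bishop on c6.
Legal moves: Kf5, Kd4, Ke3, Kd3, Qxc6+.
Count: 5.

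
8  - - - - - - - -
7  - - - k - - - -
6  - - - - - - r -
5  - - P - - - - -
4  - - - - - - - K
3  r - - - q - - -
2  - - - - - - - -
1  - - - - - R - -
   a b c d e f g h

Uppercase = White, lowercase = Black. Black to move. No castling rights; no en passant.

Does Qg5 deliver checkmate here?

yes

After Qg5: white king on h4; in check: yes, from the black queen on g5.
King squares — g3: attacked by Ra3; h3: attacked by Ra3; g4: attacked by Qg5; g5: attacked by Rg6; h5: attacked by Qg5.
White has no legal moves → checkmate.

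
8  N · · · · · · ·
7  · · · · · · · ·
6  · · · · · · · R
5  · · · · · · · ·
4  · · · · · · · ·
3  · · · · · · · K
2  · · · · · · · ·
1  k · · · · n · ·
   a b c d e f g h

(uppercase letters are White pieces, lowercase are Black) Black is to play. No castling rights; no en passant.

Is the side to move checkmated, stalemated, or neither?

neither

Black to move; black king on a1.
In check: no.
Legal moves for Black: Ng3, Ne3, Nh2, Nd2, Kb2, Ka2, Kb1.
Black has 7 legal moves and is not in check → neither.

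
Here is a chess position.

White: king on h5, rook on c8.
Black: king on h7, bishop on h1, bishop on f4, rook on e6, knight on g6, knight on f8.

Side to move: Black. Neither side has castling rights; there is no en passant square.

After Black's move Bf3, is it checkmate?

yes

After Bf3: white king on h5; in check: yes, from the black bishop on f3.
King squares — g4: attacked by Bf3; h4: attacked by Ng6; g5: attacked by Bf4; g6: attacked by Re6; h6: attacked by Bf4.
White has no legal moves → checkmate.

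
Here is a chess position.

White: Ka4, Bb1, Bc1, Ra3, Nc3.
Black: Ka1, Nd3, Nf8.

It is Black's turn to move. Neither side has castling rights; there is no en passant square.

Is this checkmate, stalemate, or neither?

checkmate

Black to move; black king on a1.
In check: yes, from the white rook on a3.
King squares — b1: attacked by Nc3; a2: attacked by Bb1; b2: attacked by Bc1.
Legal moves for Black: none.
In check with no legal moves → checkmate.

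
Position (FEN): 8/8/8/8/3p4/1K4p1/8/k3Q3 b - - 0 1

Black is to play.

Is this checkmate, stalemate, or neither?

Black to move; black king on a1.
In check: yes, from the white queen on e1.
King squares — b1: attacked by Qe1; a2: attacked by Kb3; b2: attacked by Kb3.
Legal moves for Black: none.
In check with no legal moves → checkmate.

checkmate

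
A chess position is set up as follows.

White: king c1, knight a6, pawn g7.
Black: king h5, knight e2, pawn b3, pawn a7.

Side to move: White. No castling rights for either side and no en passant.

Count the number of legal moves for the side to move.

4

White to move; king on c1.
In check: yes, from the black knight on e2.
Legal moves: Kd2, Kb2, Kd1, Kb1.
Count: 4.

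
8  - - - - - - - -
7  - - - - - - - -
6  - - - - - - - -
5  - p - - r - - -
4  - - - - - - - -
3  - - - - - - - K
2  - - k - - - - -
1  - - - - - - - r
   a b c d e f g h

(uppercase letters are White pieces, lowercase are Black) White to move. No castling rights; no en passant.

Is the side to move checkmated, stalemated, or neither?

neither

White to move; white king on h3.
In check: yes, from the black rook on h1.
King squares — g2: available; h2: attacked by Rh1; g3: available; g4: available; h4: attacked by Rh1.
Legal moves for White: Kg4, Kg3, Kg2.
White is in check but has 3 legal moves → neither.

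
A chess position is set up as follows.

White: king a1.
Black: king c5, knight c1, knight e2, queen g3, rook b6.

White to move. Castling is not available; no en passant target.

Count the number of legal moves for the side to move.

0

White to move; king on a1.
In check: no.
Legal moves: none.
Count: 0.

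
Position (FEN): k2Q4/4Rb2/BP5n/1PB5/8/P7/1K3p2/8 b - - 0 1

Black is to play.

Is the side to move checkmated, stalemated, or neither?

Black to move; black king on a8.
In check: yes, from the white queen on d8.
King squares — a7: attacked by Pb6; b7: attacked by Ba6; b8: attacked by Qd8.
Legal moves for Black: none.
In check with no legal moves → checkmate.

checkmate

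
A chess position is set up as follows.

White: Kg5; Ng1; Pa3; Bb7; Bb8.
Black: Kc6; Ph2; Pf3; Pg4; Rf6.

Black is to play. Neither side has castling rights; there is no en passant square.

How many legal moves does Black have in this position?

5

Black to move; king on c6.
In check: yes, from the white bishop on b7.
Legal moves: Kd7, Kxb7, Kb6, Kc5, Kb5.
Count: 5.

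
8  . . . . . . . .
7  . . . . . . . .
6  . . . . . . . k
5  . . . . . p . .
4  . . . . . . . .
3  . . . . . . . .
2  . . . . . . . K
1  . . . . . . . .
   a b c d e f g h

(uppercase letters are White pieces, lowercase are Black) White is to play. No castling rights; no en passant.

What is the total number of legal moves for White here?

White to move; king on h2.
In check: no.
Legal moves: Kh3, Kg3, Kg2, Kh1, Kg1.
Count: 5.

5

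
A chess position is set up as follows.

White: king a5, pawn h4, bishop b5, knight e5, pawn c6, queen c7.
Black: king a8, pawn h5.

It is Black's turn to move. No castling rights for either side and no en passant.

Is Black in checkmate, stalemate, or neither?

Black to move; black king on a8.
In check: no.
King squares — a7: attacked by Qc7; b7: attacked by Pc6; b8: attacked by Qc7.
Legal moves for Black: none.
Not in check and no legal moves → stalemate.

stalemate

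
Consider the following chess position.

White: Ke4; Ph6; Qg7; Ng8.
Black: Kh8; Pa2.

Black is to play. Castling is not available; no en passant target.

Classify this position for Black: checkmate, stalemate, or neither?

checkmate

Black to move; black king on h8.
In check: yes, from the white queen on g7.
King squares — g7: attacked by Ph6; h7: attacked by Qg7; g8: attacked by Qg7.
Legal moves for Black: none.
In check with no legal moves → checkmate.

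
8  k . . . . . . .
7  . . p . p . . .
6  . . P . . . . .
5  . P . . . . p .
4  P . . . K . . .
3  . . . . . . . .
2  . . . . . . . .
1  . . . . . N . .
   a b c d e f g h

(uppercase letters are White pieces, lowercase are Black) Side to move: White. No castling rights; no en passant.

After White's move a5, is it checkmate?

no

After a5: black king on a8; in check: no.
Black is not in check, so this cannot be checkmate.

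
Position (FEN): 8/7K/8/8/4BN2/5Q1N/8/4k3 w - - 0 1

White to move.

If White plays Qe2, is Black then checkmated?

yes

After Qe2: black king on e1; in check: yes, from the white queen on e2.
King squares — d1: attacked by Qe2; f1: attacked by Qe2; d2: attacked by Qe2; e2: attacked by Nf4; f2: attacked by Qe2.
Black has no legal moves → checkmate.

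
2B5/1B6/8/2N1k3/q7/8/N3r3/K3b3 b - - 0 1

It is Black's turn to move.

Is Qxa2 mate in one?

yes

After Qxa2: white king on a1; in check: yes, from the black queen on a2.
King squares — b1: attacked by Qa2; a2: attacked by Re2; b2: attacked by Qa2.
White has no legal moves → checkmate.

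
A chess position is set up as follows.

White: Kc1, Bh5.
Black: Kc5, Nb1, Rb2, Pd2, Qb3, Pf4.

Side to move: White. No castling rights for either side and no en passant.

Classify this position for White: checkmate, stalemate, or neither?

White to move; white king on c1.
In check: yes, from the black pawn on d2.
King squares — b1: attacked by Rb2; d1: attacked by Qb3; b2: attacked by Qb3; c2: attacked by Rb2; d2: attacked by Nb1.
Legal moves for White: none.
In check with no legal moves → checkmate.

checkmate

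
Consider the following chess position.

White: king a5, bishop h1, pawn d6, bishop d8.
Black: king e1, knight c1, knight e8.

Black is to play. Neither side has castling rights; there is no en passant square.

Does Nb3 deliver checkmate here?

After Nb3: white king on a5; in check: yes, from the black knight on b3.
White has 5 legal replies: Kb6, Ka6, Kb5, Kb4, Ka4.
In check but a legal move exists → not checkmate.

no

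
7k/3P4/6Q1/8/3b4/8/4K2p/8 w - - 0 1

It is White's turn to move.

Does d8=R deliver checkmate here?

After d8=R: black king on h8; in check: yes, from the white rook on d8.
King squares — g7: attacked by Qg6; h7: attacked by Qg6; g8: attacked by Qg6.
Black has no legal moves → checkmate.

yes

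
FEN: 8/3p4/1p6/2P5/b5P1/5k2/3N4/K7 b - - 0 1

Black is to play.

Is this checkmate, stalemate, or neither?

Black to move; black king on f3.
In check: yes, from the white knight on d2.
Legal moves for Black: Kxg4, Kf4, Kg3, Ke3, Kg2, Kf2, Ke2.
Black is in check but has 7 legal moves → neither.

neither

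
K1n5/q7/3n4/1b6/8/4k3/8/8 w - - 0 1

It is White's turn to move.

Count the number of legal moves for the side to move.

0

White to move; king on a8.
In check: yes, from the black queen on a7.
Legal moves: none.
Count: 0.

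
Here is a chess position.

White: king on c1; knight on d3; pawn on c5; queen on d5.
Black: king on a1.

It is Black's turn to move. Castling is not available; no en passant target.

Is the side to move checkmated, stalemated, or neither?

Black to move; black king on a1.
In check: no.
King squares — b1: attacked by Kc1; a2: attacked by Qd5; b2: attacked by Kc1.
Legal moves for Black: none.
Not in check and no legal moves → stalemate.

stalemate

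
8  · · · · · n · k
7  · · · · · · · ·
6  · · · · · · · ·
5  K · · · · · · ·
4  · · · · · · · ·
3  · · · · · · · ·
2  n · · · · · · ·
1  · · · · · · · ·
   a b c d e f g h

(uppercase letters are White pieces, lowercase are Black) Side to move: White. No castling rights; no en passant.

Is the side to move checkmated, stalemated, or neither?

neither

White to move; white king on a5.
In check: no.
Legal moves for White: Kb6, Ka6, Kb5, Ka4.
White has 4 legal moves and is not in check → neither.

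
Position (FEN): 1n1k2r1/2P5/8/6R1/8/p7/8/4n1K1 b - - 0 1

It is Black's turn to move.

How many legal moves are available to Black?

Black to move; king on d8.
In check: yes, from the white pawn on c7.
Legal moves: Ke8, Kc8, Ke7, Kd7, Kxc7.
Count: 5.

5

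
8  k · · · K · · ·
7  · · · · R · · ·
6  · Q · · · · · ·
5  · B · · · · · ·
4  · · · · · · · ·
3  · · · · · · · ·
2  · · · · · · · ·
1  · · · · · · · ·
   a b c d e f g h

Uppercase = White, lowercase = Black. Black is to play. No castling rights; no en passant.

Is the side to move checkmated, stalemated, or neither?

stalemate

Black to move; black king on a8.
In check: no.
King squares — a7: attacked by Qb6; b7: attacked by Qb6; b8: attacked by Qb6.
Legal moves for Black: none.
Not in check and no legal moves → stalemate.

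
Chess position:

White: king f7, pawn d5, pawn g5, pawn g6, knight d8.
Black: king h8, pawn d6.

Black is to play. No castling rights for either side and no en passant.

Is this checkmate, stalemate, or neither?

stalemate

Black to move; black king on h8.
In check: no.
King squares — g7: attacked by Kf7; h7: attacked by Pg6; g8: attacked by Kf7.
Legal moves for Black: none.
Not in check and no legal moves → stalemate.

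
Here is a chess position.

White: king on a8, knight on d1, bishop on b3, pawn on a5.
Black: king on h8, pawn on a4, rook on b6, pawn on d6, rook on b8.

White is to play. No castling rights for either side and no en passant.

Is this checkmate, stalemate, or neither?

neither

White to move; white king on a8.
In check: yes, from the black rook on b8.
King squares — a7: available; b7: attacked by Rb6; b8: attacked by Rb6.
Legal moves for White: Ka7.
White is in check but has 1 legal move → neither.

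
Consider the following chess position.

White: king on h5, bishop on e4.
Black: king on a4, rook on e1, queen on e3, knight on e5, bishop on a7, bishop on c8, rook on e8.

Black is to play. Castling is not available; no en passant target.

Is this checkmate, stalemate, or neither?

Black to move; black king on a4.
In check: no.
Legal moves for Black include: Rh8+, Rg8, Rf8, Rd8, Re7, Re6, Bd7, Bb7, Be6, Ba6, Bf5, Bg4+, Bh3, Bb8, Bb6, Bc5, Bd4, Nf7, ... (list truncated; more exist).
Black has legal moves and is not in check → neither.

neither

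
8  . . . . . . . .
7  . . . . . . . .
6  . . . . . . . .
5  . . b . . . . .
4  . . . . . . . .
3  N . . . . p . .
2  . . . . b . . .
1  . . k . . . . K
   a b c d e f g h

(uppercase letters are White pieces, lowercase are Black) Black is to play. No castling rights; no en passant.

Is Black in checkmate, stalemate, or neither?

Black to move; black king on c1.
In check: no.
Legal moves for Black include: Bf8, Be7, Ba7, Bd6, Bb6, Bd4, Bb4, Be3, Bxa3, Bf2, Bg1, Ba6, Bb5, Bc4, Bd3, Bf1, Bd1, Kd2, ... (list truncated; more exist).
Black has legal moves and is not in check → neither.

neither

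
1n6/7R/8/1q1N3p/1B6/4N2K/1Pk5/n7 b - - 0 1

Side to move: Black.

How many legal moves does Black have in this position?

5

Black to move; king on c2.
In check: yes, from the white knight on e3.
Legal moves: Kd3, Kb3, Kxb2, Kc1, Kb1.
Count: 5.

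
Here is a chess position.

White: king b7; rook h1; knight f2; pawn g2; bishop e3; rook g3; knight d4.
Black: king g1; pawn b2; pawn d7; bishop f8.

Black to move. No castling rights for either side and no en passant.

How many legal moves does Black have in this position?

0

Black to move; king on g1.
In check: yes, from the white rook on h1.
Legal moves: none.
Count: 0.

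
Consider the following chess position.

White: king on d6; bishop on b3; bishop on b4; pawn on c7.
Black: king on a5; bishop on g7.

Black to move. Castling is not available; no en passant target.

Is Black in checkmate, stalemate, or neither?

neither

Black to move; black king on a5.
In check: yes, from the white bishop on b4.
Legal moves for Black: Kb6, Ka6, Kb5, Kxb4.
Black is in check but has 4 legal moves → neither.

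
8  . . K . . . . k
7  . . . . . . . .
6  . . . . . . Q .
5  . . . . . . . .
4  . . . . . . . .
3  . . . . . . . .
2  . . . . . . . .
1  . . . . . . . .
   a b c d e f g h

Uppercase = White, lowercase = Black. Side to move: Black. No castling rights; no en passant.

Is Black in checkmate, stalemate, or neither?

Black to move; black king on h8.
In check: no.
King squares — g7: attacked by Qg6; h7: attacked by Qg6; g8: attacked by Qg6.
Legal moves for Black: none.
Not in check and no legal moves → stalemate.

stalemate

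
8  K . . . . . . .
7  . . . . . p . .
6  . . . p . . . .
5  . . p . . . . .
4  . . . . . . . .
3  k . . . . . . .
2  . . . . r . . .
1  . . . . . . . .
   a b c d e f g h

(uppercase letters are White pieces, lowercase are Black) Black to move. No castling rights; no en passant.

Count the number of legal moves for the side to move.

Black to move; king on a3.
In check: no.
Legal moves: Kb4, Ka4, Kb3, Kb2, Ka2, Re8+, Re7, Re6, Re5, Re4, Re3, Rh2, Rg2, Rf2, Rd2, Rc2, Rb2, Ra2, Re1, f6, d5, c4, f5.
Count: 23.

23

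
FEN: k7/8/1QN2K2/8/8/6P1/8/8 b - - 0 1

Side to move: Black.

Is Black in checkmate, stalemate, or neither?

stalemate

Black to move; black king on a8.
In check: no.
King squares — a7: attacked by Qb6; b7: attacked by Qb6; b8: attacked by Qb6.
Legal moves for Black: none.
Not in check and no legal moves → stalemate.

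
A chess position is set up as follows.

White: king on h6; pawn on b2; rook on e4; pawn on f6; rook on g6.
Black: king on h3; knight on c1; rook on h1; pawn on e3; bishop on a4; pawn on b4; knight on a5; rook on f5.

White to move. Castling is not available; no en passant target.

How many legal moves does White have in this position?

White to move; king on h6.
In check: no.
Legal moves: Kh7, Kg7, Rg8, Rg7, Rg5, Rgg4, Rg3+, Rg2, Rg1, Re8, Re7, Re6, Re5, Rh4+, Reg4, Rf4, Rd4, Rc4, Rxb4, Rxe3+, f7, b3.
Count: 22.

22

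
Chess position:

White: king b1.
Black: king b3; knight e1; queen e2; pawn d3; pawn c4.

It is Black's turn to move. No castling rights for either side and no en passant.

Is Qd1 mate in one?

After Qd1: white king on b1; in check: yes, from the black queen on d1.
King squares — a1: attacked by Qd1; c1: attacked by Qd1; a2: attacked by Kb3; b2: attacked by Kb3; c2: attacked by Qd1.
White has no legal moves → checkmate.

yes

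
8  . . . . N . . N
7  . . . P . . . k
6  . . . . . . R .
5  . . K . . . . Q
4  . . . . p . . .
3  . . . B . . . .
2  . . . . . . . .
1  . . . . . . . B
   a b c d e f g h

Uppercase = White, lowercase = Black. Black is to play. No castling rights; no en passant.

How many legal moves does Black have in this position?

0

Black to move; king on h7.
In check: yes, from the white queen on h5.
Legal moves: none.
Count: 0.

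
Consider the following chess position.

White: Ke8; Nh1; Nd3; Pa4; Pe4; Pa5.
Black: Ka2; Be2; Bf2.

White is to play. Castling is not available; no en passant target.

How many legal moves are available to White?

17

White to move; king on e8.
In check: no.
Legal moves: Kf8, Kd8, Kf7, Ke7, Kd7, Ne5, Nc5, Nf4, Nb4+, Ndxf2, Nb2, Ne1, Nc1+, Ng3, Nhxf2, a6, e5.
Count: 17.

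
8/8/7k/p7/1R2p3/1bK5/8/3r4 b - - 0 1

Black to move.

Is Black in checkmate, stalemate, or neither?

neither

Black to move; black king on h6.
In check: no.
Legal moves for Black include: Kh7, Kg7, Kg6, Kh5, Kg5, Bg8, Bf7, Be6, Bd5, Bc4, Ba4, Bc2, Ba2, Rd8, Rd7, Rd6, Rd5, Rd4, ... (list truncated; more exist).
Black has legal moves and is not in check → neither.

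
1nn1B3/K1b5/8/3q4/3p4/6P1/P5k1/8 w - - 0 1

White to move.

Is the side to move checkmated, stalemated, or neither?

White to move; white king on a7.
In check: yes, from the black knight on c8.
King squares — a6: attacked by Nb8; b6: attacked by Bc7; b7: attacked by Qd5; a8: attacked by Qd5; b8: attacked by Bc7.
Legal moves for White: none.
In check with no legal moves → checkmate.

checkmate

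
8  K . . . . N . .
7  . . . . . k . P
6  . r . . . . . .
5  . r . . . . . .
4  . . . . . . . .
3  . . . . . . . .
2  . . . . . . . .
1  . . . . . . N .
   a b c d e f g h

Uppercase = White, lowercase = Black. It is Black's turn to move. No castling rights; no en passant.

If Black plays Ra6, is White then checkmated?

After Ra6: white king on a8; in check: yes, from the black rook on a6.
King squares — a7: attacked by Ra6; b7: attacked by Rb5; b8: attacked by Rb5.
White has no legal moves → checkmate.

yes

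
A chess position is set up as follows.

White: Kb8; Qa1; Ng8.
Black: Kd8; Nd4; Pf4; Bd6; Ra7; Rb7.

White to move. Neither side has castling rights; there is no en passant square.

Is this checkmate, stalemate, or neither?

checkmate

White to move; white king on b8.
In check: yes, from the black bishop on d6 and the black rook on b7.
King squares — a7: attacked by Rb7; b7: attacked by Ra7; c7: attacked by Bd6; a8: attacked by Ra7; c8: attacked by Kd8.
Legal moves for White: none.
In check with no legal moves → checkmate.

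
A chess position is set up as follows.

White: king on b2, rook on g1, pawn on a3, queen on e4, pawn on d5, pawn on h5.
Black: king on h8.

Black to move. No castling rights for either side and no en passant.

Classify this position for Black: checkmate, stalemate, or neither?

Black to move; black king on h8.
In check: no.
King squares — g7: attacked by Rg1; h7: attacked by Qe4; g8: attacked by Rg1.
Legal moves for Black: none.
Not in check and no legal moves → stalemate.

stalemate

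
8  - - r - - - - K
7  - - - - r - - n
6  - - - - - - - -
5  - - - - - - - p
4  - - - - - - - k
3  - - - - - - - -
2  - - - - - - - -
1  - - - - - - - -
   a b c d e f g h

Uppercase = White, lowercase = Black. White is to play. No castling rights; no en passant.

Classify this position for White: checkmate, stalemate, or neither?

checkmate

White to move; white king on h8.
In check: yes, from the black rook on c8.
King squares — g7: attacked by Re7; h7: attacked by Re7; g8: attacked by Rc8.
Legal moves for White: none.
In check with no legal moves → checkmate.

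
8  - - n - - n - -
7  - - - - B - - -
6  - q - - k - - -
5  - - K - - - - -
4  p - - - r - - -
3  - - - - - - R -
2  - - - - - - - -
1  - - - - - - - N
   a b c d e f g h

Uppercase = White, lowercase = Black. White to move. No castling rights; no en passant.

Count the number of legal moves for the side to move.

White to move; king on c5.
In check: yes, from the black queen on b6.
Legal moves: none.
Count: 0.

0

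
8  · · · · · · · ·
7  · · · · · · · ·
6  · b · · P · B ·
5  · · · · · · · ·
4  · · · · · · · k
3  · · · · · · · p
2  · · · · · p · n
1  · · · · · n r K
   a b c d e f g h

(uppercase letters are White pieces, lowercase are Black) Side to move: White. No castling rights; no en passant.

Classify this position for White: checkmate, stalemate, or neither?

checkmate

White to move; white king on h1.
In check: yes, from the black rook on g1.
King squares — g1: attacked by Pf2; g2: attacked by Rg1; h2: attacked by Nf1.
Legal moves for White: none.
In check with no legal moves → checkmate.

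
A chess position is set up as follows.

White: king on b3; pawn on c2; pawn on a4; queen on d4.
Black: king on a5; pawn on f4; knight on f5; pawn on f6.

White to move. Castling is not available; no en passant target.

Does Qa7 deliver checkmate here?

After Qa7: black king on a5; in check: yes, from the white queen on a7.
King squares — a4: attacked by Kb3; b4: attacked by Kb3; b5: attacked by Pa4; a6: attacked by Qa7; b6: attacked by Qa7.
Black has no legal moves → checkmate.

yes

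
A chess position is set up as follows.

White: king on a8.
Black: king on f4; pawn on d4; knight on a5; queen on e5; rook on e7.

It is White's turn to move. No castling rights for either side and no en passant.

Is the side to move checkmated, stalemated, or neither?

White to move; white king on a8.
In check: no.
King squares — a7: attacked by Re7; b7: attacked by Na5; b8: attacked by Qe5.
Legal moves for White: none.
Not in check and no legal moves → stalemate.

stalemate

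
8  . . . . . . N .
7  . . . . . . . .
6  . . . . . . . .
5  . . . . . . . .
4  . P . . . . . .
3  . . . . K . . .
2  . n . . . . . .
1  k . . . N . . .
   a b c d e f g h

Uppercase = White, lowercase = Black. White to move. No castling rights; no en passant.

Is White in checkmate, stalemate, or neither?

White to move; white king on e3.
In check: no.
Legal moves for White: Ne7, Nh6, Nf6, Kf4, Ke4, Kd4, Kf3, Kf2, Ke2, Kd2, Nf3, Nd3, Ng2, Nc2+, b5.
White has 15 legal moves and is not in check → neither.

neither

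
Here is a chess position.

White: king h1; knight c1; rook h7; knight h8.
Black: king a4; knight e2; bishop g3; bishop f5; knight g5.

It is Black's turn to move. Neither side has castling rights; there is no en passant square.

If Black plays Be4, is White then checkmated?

After Be4: white king on h1; in check: yes, from the black bishop on e4.
King squares — g1: attacked by Ne2; g2: attacked by Be4; h2: attacked by Bg3.
White has no legal moves → checkmate.

yes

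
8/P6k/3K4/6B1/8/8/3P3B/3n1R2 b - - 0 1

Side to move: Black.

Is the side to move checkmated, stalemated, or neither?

neither

Black to move; black king on h7.
In check: no.
Legal moves for Black: Kh8, Kg8, Kg7, Kg6, Ne3, Nc3, Nf2, Nb2.
Black has 8 legal moves and is not in check → neither.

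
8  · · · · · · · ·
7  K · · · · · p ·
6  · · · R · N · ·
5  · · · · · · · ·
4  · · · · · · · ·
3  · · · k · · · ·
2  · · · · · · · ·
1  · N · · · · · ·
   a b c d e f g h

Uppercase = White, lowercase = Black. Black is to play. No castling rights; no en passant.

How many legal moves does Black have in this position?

Black to move; king on d3.
In check: yes, from the white rook on d6.
Legal moves: Kc4, Ke3, Ke2, Kc2.
Count: 4.

4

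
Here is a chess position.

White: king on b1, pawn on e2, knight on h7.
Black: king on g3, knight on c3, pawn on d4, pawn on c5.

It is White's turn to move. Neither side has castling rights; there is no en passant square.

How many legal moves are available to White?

4

White to move; king on b1.
In check: yes, from the black knight on c3.
Legal moves: Kc2, Kb2, Kc1, Ka1.
Count: 4.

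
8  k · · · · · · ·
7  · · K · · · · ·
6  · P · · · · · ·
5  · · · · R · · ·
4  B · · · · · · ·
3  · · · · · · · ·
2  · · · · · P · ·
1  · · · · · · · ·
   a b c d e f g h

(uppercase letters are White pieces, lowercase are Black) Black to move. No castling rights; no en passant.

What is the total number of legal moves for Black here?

Black to move; king on a8.
In check: no.
Legal moves: none.
Count: 0.

0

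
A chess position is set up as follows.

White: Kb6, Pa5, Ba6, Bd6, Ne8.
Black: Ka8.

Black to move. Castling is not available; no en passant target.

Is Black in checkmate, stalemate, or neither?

Black to move; black king on a8.
In check: no.
King squares — a7: attacked by Kb6; b7: attacked by Ba6; b8: attacked by Bd6.
Legal moves for Black: none.
Not in check and no legal moves → stalemate.

stalemate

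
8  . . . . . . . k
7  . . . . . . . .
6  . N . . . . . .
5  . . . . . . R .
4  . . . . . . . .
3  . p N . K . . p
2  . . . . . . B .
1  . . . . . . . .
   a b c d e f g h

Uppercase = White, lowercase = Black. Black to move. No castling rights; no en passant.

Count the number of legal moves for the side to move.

Black to move; king on h8.
In check: no.
Legal moves: Kh7, hxg2, h2, b2.
Count: 4.

4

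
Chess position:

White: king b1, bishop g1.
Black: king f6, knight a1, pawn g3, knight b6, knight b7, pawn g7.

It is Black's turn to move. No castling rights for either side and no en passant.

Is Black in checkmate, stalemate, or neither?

neither

Black to move; black king on f6.
In check: no.
Legal moves for Black include: Nd8, Nd6, Nc5, Na5, Kf7, Ke7, Kg6, Ke6, Kg5, Kf5, Ke5, Nc8, Na8, Nd7, Nd5, Nc4, Na4, Nb3, ... (list truncated; more exist).
Black has legal moves and is not in check → neither.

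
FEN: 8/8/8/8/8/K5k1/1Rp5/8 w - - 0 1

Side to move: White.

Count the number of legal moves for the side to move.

13

White to move; king on a3.
In check: no.
Legal moves: Kb4, Ka4, Kb3, Ka2, Rb8, Rb7, Rb6, Rb5, Rb4, Rb3+, Rxc2, Ra2, Rb1.
Count: 13.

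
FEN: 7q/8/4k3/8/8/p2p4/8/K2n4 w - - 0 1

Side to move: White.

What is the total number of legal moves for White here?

White to move; king on a1.
In check: yes, from the black queen on h8.
Legal moves: Ka2, Kb1.
Count: 2.

2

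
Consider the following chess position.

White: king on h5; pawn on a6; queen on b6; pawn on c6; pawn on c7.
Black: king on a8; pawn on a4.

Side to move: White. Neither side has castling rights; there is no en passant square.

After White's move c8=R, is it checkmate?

yes

After c8=R: black king on a8; in check: yes, from the white rook on c8.
King squares — a7: attacked by Qb6; b7: attacked by Pa6; b8: attacked by Qb6.
Black has no legal moves → checkmate.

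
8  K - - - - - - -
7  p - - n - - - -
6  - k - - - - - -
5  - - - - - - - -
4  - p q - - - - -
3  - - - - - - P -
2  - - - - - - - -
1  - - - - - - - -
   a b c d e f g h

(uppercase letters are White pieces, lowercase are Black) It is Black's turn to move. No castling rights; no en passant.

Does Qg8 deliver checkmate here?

yes

After Qg8: white king on a8; in check: yes, from the black queen on g8.
King squares — a7: attacked by Kb6; b7: attacked by Kb6; b8: attacked by Nd7.
White has no legal moves → checkmate.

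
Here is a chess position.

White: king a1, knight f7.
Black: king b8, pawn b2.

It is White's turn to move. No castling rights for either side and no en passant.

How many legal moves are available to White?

White to move; king on a1.
In check: yes, from the black pawn on b2.
Legal moves: Kxb2, Ka2, Kb1.
Count: 3.

3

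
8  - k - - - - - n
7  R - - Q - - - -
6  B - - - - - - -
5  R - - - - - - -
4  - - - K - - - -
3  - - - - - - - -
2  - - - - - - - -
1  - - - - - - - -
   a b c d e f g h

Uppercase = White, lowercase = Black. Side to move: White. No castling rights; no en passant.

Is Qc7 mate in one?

After Qc7: black king on b8; in check: yes, from the white queen on c7.
King squares — a7: attacked by Qc7; b7: attacked by Ba6; c7: attacked by Ra7; a8: attacked by Ra7; c8: attacked by Ba6.
Black has no legal moves → checkmate.

yes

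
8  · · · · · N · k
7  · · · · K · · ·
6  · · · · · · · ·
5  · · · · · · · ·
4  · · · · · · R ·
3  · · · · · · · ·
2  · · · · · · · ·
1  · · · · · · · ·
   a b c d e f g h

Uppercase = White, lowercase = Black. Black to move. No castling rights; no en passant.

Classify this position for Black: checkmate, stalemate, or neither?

stalemate

Black to move; black king on h8.
In check: no.
King squares — g7: attacked by Rg4; h7: attacked by Nf8; g8: attacked by Rg4.
Legal moves for Black: none.
Not in check and no legal moves → stalemate.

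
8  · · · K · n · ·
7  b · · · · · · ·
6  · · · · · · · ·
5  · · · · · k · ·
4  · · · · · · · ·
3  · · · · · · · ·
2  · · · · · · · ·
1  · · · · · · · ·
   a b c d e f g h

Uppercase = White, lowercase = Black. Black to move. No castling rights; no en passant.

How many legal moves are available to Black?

19

Black to move; king on f5.
In check: no.
Legal moves: Nh7, Nd7, Ng6, Ne6+, Bb8, Bb6+, Bc5, Bd4, Be3, Bf2, Bg1, Kg6, Kf6, Ke6, Kg5, Ke5, Kg4, Kf4, Ke4.
Count: 19.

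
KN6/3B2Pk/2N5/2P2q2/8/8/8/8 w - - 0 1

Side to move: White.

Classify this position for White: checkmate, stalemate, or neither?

White to move; white king on a8.
In check: no.
Legal moves for White: Na6, Kb7, Ka7, Be8, Bc8, Be6, Bxf5+, Nd8, Ne7, Na7, Ne5, Na5, Nd4, Nb4, g8=Q+, g8=R, g8=B+, g8=N.
White has 18 legal moves and is not in check → neither.

neither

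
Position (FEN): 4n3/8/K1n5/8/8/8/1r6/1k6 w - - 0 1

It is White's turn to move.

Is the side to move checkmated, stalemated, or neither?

stalemate

White to move; white king on a6.
In check: no.
King squares — a5: attacked by Nc6; b5: attacked by Rb2; b6: attacked by Rb2; a7: attacked by Nc6; b7: attacked by Rb2.
Legal moves for White: none.
Not in check and no legal moves → stalemate.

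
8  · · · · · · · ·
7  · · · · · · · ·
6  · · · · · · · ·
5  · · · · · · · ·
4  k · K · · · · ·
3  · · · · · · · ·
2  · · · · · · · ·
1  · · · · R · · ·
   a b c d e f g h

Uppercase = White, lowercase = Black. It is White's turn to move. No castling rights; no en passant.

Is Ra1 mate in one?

yes

After Ra1: black king on a4; in check: yes, from the white rook on a1.
King squares — a3: attacked by Ra1; b3: attacked by Kc4; b4: attacked by Kc4; a5: attacked by Ra1; b5: attacked by Kc4.
Black has no legal moves → checkmate.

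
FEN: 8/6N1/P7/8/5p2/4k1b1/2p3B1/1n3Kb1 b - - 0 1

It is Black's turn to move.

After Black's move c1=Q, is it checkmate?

After c1=Q: white king on f1; in check: yes, from the black queen on c1.
King squares — e1: attacked by Qc1; g1: attacked by Qc1; e2: attacked by Ke3; f2: attacked by Bg1; g2: own bishop.
White has no legal moves → checkmate.

yes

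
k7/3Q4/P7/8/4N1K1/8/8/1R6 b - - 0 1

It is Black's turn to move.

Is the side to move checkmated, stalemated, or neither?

stalemate

Black to move; black king on a8.
In check: no.
King squares — a7: attacked by Qd7; b7: attacked by Rb1; b8: attacked by Rb1.
Legal moves for Black: none.
Not in check and no legal moves → stalemate.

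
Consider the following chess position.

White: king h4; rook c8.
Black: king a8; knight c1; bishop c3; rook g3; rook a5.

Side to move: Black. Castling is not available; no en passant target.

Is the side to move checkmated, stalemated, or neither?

Black to move; black king on a8.
In check: yes, from the white rook on c8.
King squares — a7: available; b7: available; b8: attacked by Rc8.
Legal moves for Black: Kb7, Ka7.
Black is in check but has 2 legal moves → neither.

neither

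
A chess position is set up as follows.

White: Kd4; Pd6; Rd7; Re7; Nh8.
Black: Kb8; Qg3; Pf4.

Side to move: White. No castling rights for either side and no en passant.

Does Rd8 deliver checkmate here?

After Rd8: black king on b8; in check: yes, from the white rook on d8.
King squares — a7: attacked by Re7; b7: attacked by Re7; c7: attacked by Pd6; a8: attacked by Rd8; c8: attacked by Rd8.
Black has no legal moves → checkmate.

yes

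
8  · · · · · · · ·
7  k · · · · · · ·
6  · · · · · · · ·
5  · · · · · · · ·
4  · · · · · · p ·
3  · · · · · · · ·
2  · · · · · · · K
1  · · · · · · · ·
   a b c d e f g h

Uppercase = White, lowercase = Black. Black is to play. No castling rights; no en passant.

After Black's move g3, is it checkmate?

no

After g3: white king on h2; in check: yes, from the black pawn on g3.
White has 5 legal replies: Kh3, Kxg3, Kg2, Kh1, Kg1.
In check but a legal move exists → not checkmate.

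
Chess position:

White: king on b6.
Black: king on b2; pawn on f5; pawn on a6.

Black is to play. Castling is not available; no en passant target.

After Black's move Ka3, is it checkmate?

After Ka3: white king on b6; in check: no.
White is not in check, so this cannot be checkmate.

no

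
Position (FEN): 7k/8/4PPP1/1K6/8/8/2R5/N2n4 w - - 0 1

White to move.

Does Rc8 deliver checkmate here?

yes

After Rc8: black king on h8; in check: yes, from the white rook on c8.
King squares — g7: attacked by Pf6; h7: attacked by Pg6; g8: attacked by Rc8.
Black has no legal moves → checkmate.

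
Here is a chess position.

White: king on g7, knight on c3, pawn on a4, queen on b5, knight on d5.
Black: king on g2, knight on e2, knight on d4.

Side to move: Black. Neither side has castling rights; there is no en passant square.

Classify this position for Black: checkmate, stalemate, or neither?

neither

Black to move; black king on g2.
In check: no.
Legal moves for Black include: Ne6+, Nc6, Nf5+, Nxb5, Nf3, Nb3, Nc2, Kh3, Kg3, Kf3, Kh2, Kf2, Kh1, Kg1, Kf1, Nf4, Ng3, Nxc3, ... (list truncated; more exist).
Black has legal moves and is not in check → neither.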